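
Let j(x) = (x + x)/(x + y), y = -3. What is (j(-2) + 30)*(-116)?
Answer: -17864/5 ≈ -3572.8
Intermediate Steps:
j(x) = 2*x/(-3 + x) (j(x) = (x + x)/(x - 3) = (2*x)/(-3 + x) = 2*x/(-3 + x))
(j(-2) + 30)*(-116) = (2*(-2)/(-3 - 2) + 30)*(-116) = (2*(-2)/(-5) + 30)*(-116) = (2*(-2)*(-1/5) + 30)*(-116) = (4/5 + 30)*(-116) = (154/5)*(-116) = -17864/5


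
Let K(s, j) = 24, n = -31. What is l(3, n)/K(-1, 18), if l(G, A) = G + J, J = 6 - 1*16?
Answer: -7/24 ≈ -0.29167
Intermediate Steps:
J = -10 (J = 6 - 16 = -10)
l(G, A) = -10 + G (l(G, A) = G - 10 = -10 + G)
l(3, n)/K(-1, 18) = (-10 + 3)/24 = -7*1/24 = -7/24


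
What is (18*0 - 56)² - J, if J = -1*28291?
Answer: 31427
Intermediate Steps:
J = -28291
(18*0 - 56)² - J = (18*0 - 56)² - 1*(-28291) = (0 - 56)² + 28291 = (-56)² + 28291 = 3136 + 28291 = 31427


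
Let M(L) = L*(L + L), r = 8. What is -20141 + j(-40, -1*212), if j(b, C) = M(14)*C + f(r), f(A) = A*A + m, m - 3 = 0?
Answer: -103178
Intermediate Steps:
m = 3 (m = 3 + 0 = 3)
M(L) = 2*L² (M(L) = L*(2*L) = 2*L²)
f(A) = 3 + A² (f(A) = A*A + 3 = A² + 3 = 3 + A²)
j(b, C) = 67 + 392*C (j(b, C) = (2*14²)*C + (3 + 8²) = (2*196)*C + (3 + 64) = 392*C + 67 = 67 + 392*C)
-20141 + j(-40, -1*212) = -20141 + (67 + 392*(-1*212)) = -20141 + (67 + 392*(-212)) = -20141 + (67 - 83104) = -20141 - 83037 = -103178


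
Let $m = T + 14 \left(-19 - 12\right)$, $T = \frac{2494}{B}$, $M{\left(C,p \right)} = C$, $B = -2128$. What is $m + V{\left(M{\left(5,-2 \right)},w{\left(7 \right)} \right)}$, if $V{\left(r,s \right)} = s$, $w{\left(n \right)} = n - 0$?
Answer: $- \frac{455575}{1064} \approx -428.17$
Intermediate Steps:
$T = - \frac{1247}{1064}$ ($T = \frac{2494}{-2128} = 2494 \left(- \frac{1}{2128}\right) = - \frac{1247}{1064} \approx -1.172$)
$w{\left(n \right)} = n$ ($w{\left(n \right)} = n + 0 = n$)
$m = - \frac{463023}{1064}$ ($m = - \frac{1247}{1064} + 14 \left(-19 - 12\right) = - \frac{1247}{1064} + 14 \left(-31\right) = - \frac{1247}{1064} - 434 = - \frac{463023}{1064} \approx -435.17$)
$m + V{\left(M{\left(5,-2 \right)},w{\left(7 \right)} \right)} = - \frac{463023}{1064} + 7 = - \frac{455575}{1064}$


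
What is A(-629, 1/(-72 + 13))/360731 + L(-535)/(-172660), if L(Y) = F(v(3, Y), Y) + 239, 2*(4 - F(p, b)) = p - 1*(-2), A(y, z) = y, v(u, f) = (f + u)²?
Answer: 5085186523/6228381446 ≈ 0.81645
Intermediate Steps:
F(p, b) = 3 - p/2 (F(p, b) = 4 - (p - 1*(-2))/2 = 4 - (p + 2)/2 = 4 - (2 + p)/2 = 4 + (-1 - p/2) = 3 - p/2)
L(Y) = 242 - (3 + Y)²/2 (L(Y) = (3 - (Y + 3)²/2) + 239 = (3 - (3 + Y)²/2) + 239 = 242 - (3 + Y)²/2)
A(-629, 1/(-72 + 13))/360731 + L(-535)/(-172660) = -629/360731 + (242 - (3 - 535)²/2)/(-172660) = -629*1/360731 + (242 - ½*(-532)²)*(-1/172660) = -629/360731 + (242 - ½*283024)*(-1/172660) = -629/360731 + (242 - 141512)*(-1/172660) = -629/360731 - 141270*(-1/172660) = -629/360731 + 14127/17266 = 5085186523/6228381446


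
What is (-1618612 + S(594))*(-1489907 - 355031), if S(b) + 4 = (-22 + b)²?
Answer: 2382611971216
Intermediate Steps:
S(b) = -4 + (-22 + b)²
(-1618612 + S(594))*(-1489907 - 355031) = (-1618612 + (-4 + (-22 + 594)²))*(-1489907 - 355031) = (-1618612 + (-4 + 572²))*(-1844938) = (-1618612 + (-4 + 327184))*(-1844938) = (-1618612 + 327180)*(-1844938) = -1291432*(-1844938) = 2382611971216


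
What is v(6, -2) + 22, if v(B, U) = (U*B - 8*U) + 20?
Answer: 46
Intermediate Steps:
v(B, U) = 20 - 8*U + B*U (v(B, U) = (B*U - 8*U) + 20 = (-8*U + B*U) + 20 = 20 - 8*U + B*U)
v(6, -2) + 22 = (20 - 8*(-2) + 6*(-2)) + 22 = (20 + 16 - 12) + 22 = 24 + 22 = 46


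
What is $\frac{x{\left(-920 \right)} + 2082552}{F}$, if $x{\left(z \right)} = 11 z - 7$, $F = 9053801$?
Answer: $\frac{2072425}{9053801} \approx 0.2289$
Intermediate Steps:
$x{\left(z \right)} = -7 + 11 z$
$\frac{x{\left(-920 \right)} + 2082552}{F} = \frac{\left(-7 + 11 \left(-920\right)\right) + 2082552}{9053801} = \left(\left(-7 - 10120\right) + 2082552\right) \frac{1}{9053801} = \left(-10127 + 2082552\right) \frac{1}{9053801} = 2072425 \cdot \frac{1}{9053801} = \frac{2072425}{9053801}$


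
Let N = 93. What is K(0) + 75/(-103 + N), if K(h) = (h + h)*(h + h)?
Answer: -15/2 ≈ -7.5000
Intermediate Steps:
K(h) = 4*h² (K(h) = (2*h)*(2*h) = 4*h²)
K(0) + 75/(-103 + N) = 4*0² + 75/(-103 + 93) = 4*0 + 75/(-10) = 0 + 75*(-⅒) = 0 - 15/2 = -15/2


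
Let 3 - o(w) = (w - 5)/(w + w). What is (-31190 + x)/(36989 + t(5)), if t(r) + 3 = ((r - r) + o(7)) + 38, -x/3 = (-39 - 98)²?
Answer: -612479/259188 ≈ -2.3631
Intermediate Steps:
o(w) = 3 - (-5 + w)/(2*w) (o(w) = 3 - (w - 5)/(w + w) = 3 - (-5 + w)/(2*w))
x = -56307 (x = -3*(-39 - 98)² = -3*(-137)² = -3*18769 = -56307)
t(r) = 265/7 (t(r) = -3 + (((r - r) + (5/2)*(1 + 7)/7) + 38) = -3 + ((0 + (5/2)*(⅐)*8) + 38) = -3 + ((0 + 20/7) + 38) = -3 + (20/7 + 38) = -3 + 286/7 = 265/7)
(-31190 + x)/(36989 + t(5)) = (-31190 - 56307)/(36989 + 265/7) = -87497/259188/7 = -87497*7/259188 = -612479/259188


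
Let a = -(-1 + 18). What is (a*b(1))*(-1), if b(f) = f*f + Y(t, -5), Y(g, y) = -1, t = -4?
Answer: 0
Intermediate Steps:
b(f) = -1 + f**2 (b(f) = f*f - 1 = f**2 - 1 = -1 + f**2)
a = -17 (a = -1*17 = -17)
(a*b(1))*(-1) = -17*(-1 + 1**2)*(-1) = -17*(-1 + 1)*(-1) = -17*0*(-1) = 0*(-1) = 0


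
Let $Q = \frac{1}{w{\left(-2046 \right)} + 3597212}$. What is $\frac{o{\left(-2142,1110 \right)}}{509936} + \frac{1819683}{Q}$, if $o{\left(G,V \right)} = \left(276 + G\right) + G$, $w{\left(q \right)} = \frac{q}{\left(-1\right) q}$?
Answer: $\frac{417241344867570345}{63742} \approx 6.5458 \cdot 10^{12}$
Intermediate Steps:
$w{\left(q \right)} = -1$ ($w{\left(q \right)} = q \left(- \frac{1}{q}\right) = -1$)
$Q = \frac{1}{3597211}$ ($Q = \frac{1}{-1 + 3597212} = \frac{1}{3597211} \approx 2.7799 \cdot 10^{-7}$)
$o{\left(G,V \right)} = 276 + 2 G$
$\frac{o{\left(-2142,1110 \right)}}{509936} + \frac{1819683}{Q} = \frac{276 + 2 \left(-2142\right)}{509936} + 1819683 \frac{1}{\frac{1}{3597211}} = \left(276 - 4284\right) \frac{1}{509936} + 1819683 \cdot 3597211 = \left(-4008\right) \frac{1}{509936} + 6545783704113 = - \frac{501}{63742} + 6545783704113 = \frac{417241344867570345}{63742}$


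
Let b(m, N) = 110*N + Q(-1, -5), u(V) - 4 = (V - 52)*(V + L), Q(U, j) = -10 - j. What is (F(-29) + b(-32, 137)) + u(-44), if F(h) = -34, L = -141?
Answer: 32795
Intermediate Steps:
u(V) = 4 + (-141 + V)*(-52 + V) (u(V) = 4 + (V - 52)*(V - 141) = 4 + (-52 + V)*(-141 + V) = 4 + (-141 + V)*(-52 + V))
b(m, N) = -5 + 110*N (b(m, N) = 110*N + (-10 - 1*(-5)) = 110*N + (-10 + 5) = 110*N - 5 = -5 + 110*N)
(F(-29) + b(-32, 137)) + u(-44) = (-34 + (-5 + 110*137)) + (7336 + (-44)**2 - 193*(-44)) = (-34 + (-5 + 15070)) + (7336 + 1936 + 8492) = (-34 + 15065) + 17764 = 15031 + 17764 = 32795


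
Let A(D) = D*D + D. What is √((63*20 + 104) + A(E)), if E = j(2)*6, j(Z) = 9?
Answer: √4334 ≈ 65.833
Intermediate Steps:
E = 54 (E = 9*6 = 54)
A(D) = D + D² (A(D) = D² + D = D + D²)
√((63*20 + 104) + A(E)) = √((63*20 + 104) + 54*(1 + 54)) = √((1260 + 104) + 54*55) = √(1364 + 2970) = √4334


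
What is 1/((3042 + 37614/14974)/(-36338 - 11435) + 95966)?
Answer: 357676451/34324755502405 ≈ 1.0420e-5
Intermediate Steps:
1/((3042 + 37614/14974)/(-36338 - 11435) + 95966) = 1/((3042 + 37614*(1/14974))/(-47773) + 95966) = 1/((3042 + 18807/7487)*(-1/47773) + 95966) = 1/((22794261/7487)*(-1/47773) + 95966) = 1/(-22794261/357676451 + 95966) = 1/(34324755502405/357676451) = 357676451/34324755502405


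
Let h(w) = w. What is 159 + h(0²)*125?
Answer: 159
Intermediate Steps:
159 + h(0²)*125 = 159 + 0²*125 = 159 + 0*125 = 159 + 0 = 159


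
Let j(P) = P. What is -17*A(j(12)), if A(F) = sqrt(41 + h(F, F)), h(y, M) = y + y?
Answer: -17*sqrt(65) ≈ -137.06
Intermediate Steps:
h(y, M) = 2*y
A(F) = sqrt(41 + 2*F)
-17*A(j(12)) = -17*sqrt(41 + 2*12) = -17*sqrt(41 + 24) = -17*sqrt(65)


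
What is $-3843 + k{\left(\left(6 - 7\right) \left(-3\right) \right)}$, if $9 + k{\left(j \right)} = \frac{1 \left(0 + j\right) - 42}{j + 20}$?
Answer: $- \frac{88635}{23} \approx -3853.7$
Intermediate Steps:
$k{\left(j \right)} = -9 + \frac{-42 + j}{20 + j}$ ($k{\left(j \right)} = -9 + \frac{1 \left(0 + j\right) - 42}{j + 20} = -9 + \frac{1 j - 42}{20 + j} = -9 + \frac{j - 42}{20 + j} = -9 + \frac{-42 + j}{20 + j}$)
$-3843 + k{\left(\left(6 - 7\right) \left(-3\right) \right)} = -3843 + \frac{2 \left(-111 - 4 \left(6 - 7\right) \left(-3\right)\right)}{20 + \left(6 - 7\right) \left(-3\right)} = -3843 + \frac{2 \left(-111 - 4 \left(\left(-1\right) \left(-3\right)\right)\right)}{20 - -3} = -3843 + \frac{2 \left(-111 - 12\right)}{20 + 3} = -3843 + \frac{2 \left(-111 - 12\right)}{23} = -3843 + 2 \cdot \frac{1}{23} \left(-123\right) = -3843 - \frac{246}{23} = - \frac{88635}{23}$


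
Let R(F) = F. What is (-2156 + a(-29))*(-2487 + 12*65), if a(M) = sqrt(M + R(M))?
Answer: 3680292 - 1707*I*sqrt(58) ≈ 3.6803e+6 - 13000.0*I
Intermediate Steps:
a(M) = sqrt(2)*sqrt(M) (a(M) = sqrt(M + M) = sqrt(2*M) = sqrt(2)*sqrt(M))
(-2156 + a(-29))*(-2487 + 12*65) = (-2156 + sqrt(2)*sqrt(-29))*(-2487 + 12*65) = (-2156 + sqrt(2)*(I*sqrt(29)))*(-2487 + 780) = (-2156 + I*sqrt(58))*(-1707) = 3680292 - 1707*I*sqrt(58)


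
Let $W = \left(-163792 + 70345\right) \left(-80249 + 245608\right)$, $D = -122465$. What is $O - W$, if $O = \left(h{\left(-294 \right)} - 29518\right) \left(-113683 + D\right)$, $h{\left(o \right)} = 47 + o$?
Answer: $22481247693$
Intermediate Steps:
$O = 7028945220$ ($O = \left(\left(47 - 294\right) - 29518\right) \left(-113683 - 122465\right) = \left(-247 - 29518\right) \left(-236148\right) = \left(-29765\right) \left(-236148\right) = 7028945220$)
$W = -15452302473$ ($W = \left(-93447\right) 165359 = -15452302473$)
$O - W = 7028945220 - -15452302473 = 7028945220 + 15452302473 = 22481247693$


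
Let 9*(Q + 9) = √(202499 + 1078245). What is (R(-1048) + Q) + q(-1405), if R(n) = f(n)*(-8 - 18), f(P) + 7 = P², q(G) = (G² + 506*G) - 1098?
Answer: -27293734 + 2*√320186/9 ≈ -2.7294e+7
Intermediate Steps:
q(G) = -1098 + G² + 506*G
f(P) = -7 + P²
Q = -9 + 2*√320186/9 (Q = -9 + √(202499 + 1078245)/9 = -9 + √1280744/9 = -9 + (2*√320186)/9 = -9 + 2*√320186/9 ≈ 116.74)
R(n) = 182 - 26*n² (R(n) = (-7 + n²)*(-8 - 18) = (-7 + n²)*(-26) = 182 - 26*n²)
(R(-1048) + Q) + q(-1405) = ((182 - 26*(-1048)²) + (-9 + 2*√320186/9)) + (-1098 + (-1405)² + 506*(-1405)) = ((182 - 26*1098304) + (-9 + 2*√320186/9)) + (-1098 + 1974025 - 710930) = ((182 - 28555904) + (-9 + 2*√320186/9)) + 1261997 = (-28555722 + (-9 + 2*√320186/9)) + 1261997 = (-28555731 + 2*√320186/9) + 1261997 = -27293734 + 2*√320186/9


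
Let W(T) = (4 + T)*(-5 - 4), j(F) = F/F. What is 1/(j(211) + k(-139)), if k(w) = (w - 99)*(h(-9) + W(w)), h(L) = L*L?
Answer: -1/308447 ≈ -3.2420e-6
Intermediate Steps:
j(F) = 1
W(T) = -36 - 9*T (W(T) = (4 + T)*(-9) = -36 - 9*T)
h(L) = L²
k(w) = (-99 + w)*(45 - 9*w) (k(w) = (w - 99)*((-9)² + (-36 - 9*w)) = (-99 + w)*(81 + (-36 - 9*w)) = (-99 + w)*(45 - 9*w))
1/(j(211) + k(-139)) = 1/(1 + (-4455 - 9*(-139)² + 936*(-139))) = 1/(1 + (-4455 - 9*19321 - 130104)) = 1/(1 + (-4455 - 173889 - 130104)) = 1/(1 - 308448) = 1/(-308447) = -1/308447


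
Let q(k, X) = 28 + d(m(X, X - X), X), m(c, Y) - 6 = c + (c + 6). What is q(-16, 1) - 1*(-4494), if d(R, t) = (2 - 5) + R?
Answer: 4533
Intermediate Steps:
m(c, Y) = 12 + 2*c (m(c, Y) = 6 + (c + (c + 6)) = 6 + (c + (6 + c)) = 6 + (6 + 2*c) = 12 + 2*c)
d(R, t) = -3 + R
q(k, X) = 37 + 2*X (q(k, X) = 28 + (-3 + (12 + 2*X)) = 28 + (9 + 2*X) = 37 + 2*X)
q(-16, 1) - 1*(-4494) = (37 + 2*1) - 1*(-4494) = (37 + 2) + 4494 = 39 + 4494 = 4533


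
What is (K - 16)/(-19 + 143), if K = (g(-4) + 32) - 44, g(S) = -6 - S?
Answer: -15/62 ≈ -0.24194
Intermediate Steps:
K = -14 (K = ((-6 - 1*(-4)) + 32) - 44 = ((-6 + 4) + 32) - 44 = (-2 + 32) - 44 = 30 - 44 = -14)
(K - 16)/(-19 + 143) = (-14 - 16)/(-19 + 143) = -30/124 = (1/124)*(-30) = -15/62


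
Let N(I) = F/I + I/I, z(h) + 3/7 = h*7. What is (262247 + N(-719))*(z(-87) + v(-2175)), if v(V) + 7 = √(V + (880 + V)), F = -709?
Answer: -813623545615/5033 + 188557021*I*√3470/719 ≈ -1.6166e+8 + 1.5448e+7*I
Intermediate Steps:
z(h) = -3/7 + 7*h (z(h) = -3/7 + h*7 = -3/7 + 7*h)
N(I) = 1 - 709/I (N(I) = -709/I + I/I = -709/I + 1 = 1 - 709/I)
v(V) = -7 + √(880 + 2*V) (v(V) = -7 + √(V + (880 + V)) = -7 + √(880 + 2*V))
(262247 + N(-719))*(z(-87) + v(-2175)) = (262247 + (-709 - 719)/(-719))*((-3/7 + 7*(-87)) + (-7 + √(880 + 2*(-2175)))) = (262247 - 1/719*(-1428))*((-3/7 - 609) + (-7 + √(880 - 4350))) = (262247 + 1428/719)*(-4266/7 + (-7 + √(-3470))) = 188557021*(-4266/7 + (-7 + I*√3470))/719 = 188557021*(-4315/7 + I*√3470)/719 = -813623545615/5033 + 188557021*I*√3470/719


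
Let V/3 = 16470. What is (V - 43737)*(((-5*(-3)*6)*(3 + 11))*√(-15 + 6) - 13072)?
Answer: -74157456 + 21443940*I ≈ -7.4157e+7 + 2.1444e+7*I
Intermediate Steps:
V = 49410 (V = 3*16470 = 49410)
(V - 43737)*(((-5*(-3)*6)*(3 + 11))*√(-15 + 6) - 13072) = (49410 - 43737)*(((-5*(-3)*6)*(3 + 11))*√(-15 + 6) - 13072) = 5673*(((15*6)*14)*√(-9) - 13072) = 5673*((90*14)*(3*I) - 13072) = 5673*(1260*(3*I) - 13072) = 5673*(3780*I - 13072) = 5673*(-13072 + 3780*I) = -74157456 + 21443940*I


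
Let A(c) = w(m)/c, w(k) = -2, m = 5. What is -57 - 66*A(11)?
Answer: -45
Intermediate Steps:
A(c) = -2/c
-57 - 66*A(11) = -57 - (-132)/11 = -57 - 66*(-2/11) = -57 + 12 = -45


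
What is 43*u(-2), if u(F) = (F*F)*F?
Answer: -344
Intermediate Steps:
u(F) = F³ (u(F) = F²*F = F³)
43*u(-2) = 43*(-2)³ = 43*(-8) = -344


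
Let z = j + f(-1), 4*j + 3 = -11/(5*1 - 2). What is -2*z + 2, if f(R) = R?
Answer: 22/3 ≈ 7.3333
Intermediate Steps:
j = -5/3 (j = -¾ + (-11/(5*1 - 2))/4 = -¾ + (-11/(5 - 2))/4 = -¾ + (-11/3)/4 = -¾ + (-11*⅓)/4 = -¾ + (¼)*(-11/3) = -¾ - 11/12 = -5/3 ≈ -1.6667)
z = -8/3 (z = -5/3 - 1 = -8/3 ≈ -2.6667)
-2*z + 2 = -2*(-8/3) + 2 = 16/3 + 2 = 22/3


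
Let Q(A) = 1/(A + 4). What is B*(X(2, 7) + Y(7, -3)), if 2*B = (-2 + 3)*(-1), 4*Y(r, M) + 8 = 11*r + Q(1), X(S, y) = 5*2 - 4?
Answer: -233/20 ≈ -11.650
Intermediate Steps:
X(S, y) = 6 (X(S, y) = 10 - 4 = 6)
Q(A) = 1/(4 + A)
Y(r, M) = -39/20 + 11*r/4 (Y(r, M) = -2 + (11*r + 1/(4 + 1))/4 = -2 + (11*r + 1/5)/4 = -2 + (11*r + ⅕)/4 = -2 + (⅕ + 11*r)/4 = -2 + (1/20 + 11*r/4) = -39/20 + 11*r/4)
B = -½ (B = ((-2 + 3)*(-1))/2 = (1*(-1))/2 = (½)*(-1) = -½ ≈ -0.50000)
B*(X(2, 7) + Y(7, -3)) = -(6 + (-39/20 + (11/4)*7))/2 = -(6 + (-39/20 + 77/4))/2 = -(6 + 173/10)/2 = -½*233/10 = -233/20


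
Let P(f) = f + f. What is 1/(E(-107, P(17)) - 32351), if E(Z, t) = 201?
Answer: -1/32150 ≈ -3.1104e-5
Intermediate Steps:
P(f) = 2*f
1/(E(-107, P(17)) - 32351) = 1/(201 - 32351) = 1/(-32150) = -1/32150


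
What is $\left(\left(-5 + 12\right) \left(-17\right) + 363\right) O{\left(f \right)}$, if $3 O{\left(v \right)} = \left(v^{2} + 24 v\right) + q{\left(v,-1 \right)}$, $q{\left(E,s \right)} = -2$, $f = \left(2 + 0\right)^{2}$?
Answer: $\frac{26840}{3} \approx 8946.7$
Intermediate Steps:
$f = 4$ ($f = 2^{2} = 4$)
$O{\left(v \right)} = - \frac{2}{3} + 8 v + \frac{v^{2}}{3}$ ($O{\left(v \right)} = \frac{\left(v^{2} + 24 v\right) - 2}{3} = \frac{-2 + v^{2} + 24 v}{3} = - \frac{2}{3} + 8 v + \frac{v^{2}}{3}$)
$\left(\left(-5 + 12\right) \left(-17\right) + 363\right) O{\left(f \right)} = \left(\left(-5 + 12\right) \left(-17\right) + 363\right) \left(- \frac{2}{3} + 8 \cdot 4 + \frac{4^{2}}{3}\right) = \left(7 \left(-17\right) + 363\right) \left(- \frac{2}{3} + 32 + \frac{1}{3} \cdot 16\right) = \left(-119 + 363\right) \left(- \frac{2}{3} + 32 + \frac{16}{3}\right) = 244 \cdot \frac{110}{3} = \frac{26840}{3}$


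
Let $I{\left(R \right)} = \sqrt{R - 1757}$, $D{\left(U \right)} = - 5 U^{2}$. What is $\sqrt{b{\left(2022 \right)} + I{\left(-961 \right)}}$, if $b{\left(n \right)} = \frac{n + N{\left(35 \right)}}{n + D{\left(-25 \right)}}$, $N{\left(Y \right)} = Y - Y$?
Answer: $\frac{\sqrt{-2230266 + 3649827 i \sqrt{302}}}{1103} \approx 5.0166 + 5.1961 i$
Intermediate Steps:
$I{\left(R \right)} = \sqrt{-1757 + R}$
$N{\left(Y \right)} = 0$
$b{\left(n \right)} = \frac{n}{-3125 + n}$ ($b{\left(n \right)} = \frac{n + 0}{n - 5 \left(-25\right)^{2}} = \frac{n}{n - 3125} = \frac{n}{-3125 + n}$)
$\sqrt{b{\left(2022 \right)} + I{\left(-961 \right)}} = \sqrt{\frac{2022}{-3125 + 2022} + \sqrt{-1757 - 961}} = \sqrt{\frac{2022}{-1103} + \sqrt{-2718}} = \sqrt{2022 \left(- \frac{1}{1103}\right) + 3 i \sqrt{302}} = \sqrt{- \frac{2022}{1103} + 3 i \sqrt{302}}$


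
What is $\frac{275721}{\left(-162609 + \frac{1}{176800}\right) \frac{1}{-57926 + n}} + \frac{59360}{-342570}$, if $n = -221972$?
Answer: $\frac{467413304441091783536}{984863783464143} \approx 4.746 \cdot 10^{5}$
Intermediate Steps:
$\frac{275721}{\left(-162609 + \frac{1}{176800}\right) \frac{1}{-57926 + n}} + \frac{59360}{-342570} = \frac{275721}{\left(-162609 + \frac{1}{176800}\right) \frac{1}{-57926 - 221972}} + \frac{59360}{-342570} = \frac{275721}{\left(-162609 + \frac{1}{176800}\right) \frac{1}{-279898}} + 59360 \left(- \frac{1}{342570}\right) = \frac{275721}{\left(- \frac{28749271199}{176800}\right) \left(- \frac{1}{279898}\right)} - \frac{5936}{34257} = \frac{275721}{\frac{28749271199}{49485966400}} - \frac{5936}{34257} = 275721 \cdot \frac{49485966400}{28749271199} - \frac{5936}{34257} = \frac{13644320141774400}{28749271199} - \frac{5936}{34257} = \frac{467413304441091783536}{984863783464143}$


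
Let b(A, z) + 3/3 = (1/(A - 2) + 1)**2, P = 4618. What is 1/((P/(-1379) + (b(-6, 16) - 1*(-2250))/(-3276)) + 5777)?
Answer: 13767936/79481805145 ≈ 0.00017322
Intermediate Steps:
b(A, z) = -1 + (1 + 1/(-2 + A))**2 (b(A, z) = -1 + (1/(A - 2) + 1)**2 = -1 + (1/(-2 + A) + 1)**2 = -1 + (1 + 1/(-2 + A))**2)
1/((P/(-1379) + (b(-6, 16) - 1*(-2250))/(-3276)) + 5777) = 1/((4618/(-1379) + ((-3 + 2*(-6))/(4 + (-6)**2 - 4*(-6)) - 1*(-2250))/(-3276)) + 5777) = 1/((4618*(-1/1379) + ((-3 - 12)/(4 + 36 + 24) + 2250)*(-1/3276)) + 5777) = 1/((-4618/1379 + (-15/64 + 2250)*(-1/3276)) + 5777) = 1/((-4618/1379 + (143985/64)*(-1/3276)) + 5777) = 1/((-4618/1379 - 47995/69888) + 5777) = 1/(-55561127/13767936 + 5777) = 1/(79481805145/13767936) = 13767936/79481805145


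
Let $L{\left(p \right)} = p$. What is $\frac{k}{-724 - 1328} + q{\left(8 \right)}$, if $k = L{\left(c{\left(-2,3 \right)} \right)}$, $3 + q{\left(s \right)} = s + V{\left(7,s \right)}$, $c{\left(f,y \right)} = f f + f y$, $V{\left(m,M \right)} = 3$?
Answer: $\frac{8209}{1026} \approx 8.001$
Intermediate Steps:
$c{\left(f,y \right)} = f^{2} + f y$
$q{\left(s \right)} = s$ ($q{\left(s \right)} = -3 + \left(s + 3\right) = -3 + \left(3 + s\right) = s$)
$k = -2$ ($k = - 2 \left(-2 + 3\right) = \left(-2\right) 1 = -2$)
$\frac{k}{-724 - 1328} + q{\left(8 \right)} = - \frac{2}{-724 - 1328} + 8 = - \frac{2}{-2052} + 8 = \left(-2\right) \left(- \frac{1}{2052}\right) + 8 = \frac{1}{1026} + 8 = \frac{8209}{1026}$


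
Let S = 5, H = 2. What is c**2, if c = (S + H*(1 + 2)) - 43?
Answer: 1024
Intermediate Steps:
c = -32 (c = (5 + 2*(1 + 2)) - 43 = (5 + 2*3) - 43 = (5 + 6) - 43 = 11 - 43 = -32)
c**2 = (-32)**2 = 1024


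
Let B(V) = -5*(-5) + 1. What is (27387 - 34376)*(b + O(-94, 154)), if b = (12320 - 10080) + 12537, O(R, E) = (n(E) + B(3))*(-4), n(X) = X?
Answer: -98244373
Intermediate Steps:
B(V) = 26 (B(V) = 25 + 1 = 26)
O(R, E) = -104 - 4*E (O(R, E) = (E + 26)*(-4) = (26 + E)*(-4) = -104 - 4*E)
b = 14777 (b = 2240 + 12537 = 14777)
(27387 - 34376)*(b + O(-94, 154)) = (27387 - 34376)*(14777 + (-104 - 4*154)) = -6989*(14777 + (-104 - 616)) = -6989*(14777 - 720) = -6989*14057 = -98244373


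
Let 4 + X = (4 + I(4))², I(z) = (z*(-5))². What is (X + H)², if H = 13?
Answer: 26642400625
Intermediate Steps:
I(z) = 25*z² (I(z) = (-5*z)² = 25*z²)
X = 163212 (X = -4 + (4 + 25*4²)² = -4 + (4 + 25*16)² = -4 + (4 + 400)² = -4 + 404² = -4 + 163216 = 163212)
(X + H)² = (163212 + 13)² = 163225² = 26642400625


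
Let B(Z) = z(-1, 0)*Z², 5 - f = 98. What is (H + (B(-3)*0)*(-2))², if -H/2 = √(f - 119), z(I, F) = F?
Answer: -848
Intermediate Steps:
f = -93 (f = 5 - 1*98 = 5 - 98 = -93)
B(Z) = 0 (B(Z) = 0*Z² = 0)
H = -4*I*√53 (H = -2*√(-93 - 119) = -4*I*√53 ≈ -29.12*I)
(H + (B(-3)*0)*(-2))² = (-4*I*√53 + (0*0)*(-2))² = (-4*I*√53 + 0*(-2))² = (-4*I*√53 + 0)² = (-4*I*√53)² = -848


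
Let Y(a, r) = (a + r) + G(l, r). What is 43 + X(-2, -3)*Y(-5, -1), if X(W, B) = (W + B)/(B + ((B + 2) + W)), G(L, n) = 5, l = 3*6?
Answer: 253/6 ≈ 42.167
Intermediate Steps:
l = 18
Y(a, r) = 5 + a + r (Y(a, r) = (a + r) + 5 = 5 + a + r)
X(W, B) = (B + W)/(2 + W + 2*B) (X(W, B) = (B + W)/(B + ((2 + B) + W)) = (B + W)/(B + (2 + B + W)) = (B + W)/(2 + W + 2*B))
43 + X(-2, -3)*Y(-5, -1) = 43 + ((-3 - 2)/(2 - 2 + 2*(-3)))*(5 - 5 - 1) = 43 + (-5/(2 - 2 - 6))*(-1) = 43 + (-5/(-6))*(-1) = 43 - ⅙*(-5)*(-1) = 43 + (⅚)*(-1) = 43 - ⅚ = 253/6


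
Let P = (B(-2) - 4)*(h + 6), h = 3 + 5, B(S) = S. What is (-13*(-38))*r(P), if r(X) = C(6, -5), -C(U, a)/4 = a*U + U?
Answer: 47424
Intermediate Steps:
h = 8
P = -84 (P = (-2 - 4)*(8 + 6) = -6*14 = -84)
C(U, a) = -4*U - 4*U*a (C(U, a) = -4*(a*U + U) = -4*(U*a + U) = -4*(U + U*a) = -4*U - 4*U*a)
r(X) = 96 (r(X) = -4*6*(1 - 5) = -4*6*(-4) = 96)
(-13*(-38))*r(P) = -13*(-38)*96 = 494*96 = 47424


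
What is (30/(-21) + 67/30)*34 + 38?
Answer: 6863/105 ≈ 65.362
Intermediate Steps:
(30/(-21) + 67/30)*34 + 38 = (30*(-1/21) + 67*(1/30))*34 + 38 = (-10/7 + 67/30)*34 + 38 = (169/210)*34 + 38 = 2873/105 + 38 = 6863/105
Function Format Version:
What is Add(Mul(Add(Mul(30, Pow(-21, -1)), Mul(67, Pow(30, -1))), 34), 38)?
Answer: Rational(6863, 105) ≈ 65.362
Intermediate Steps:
Add(Mul(Add(Mul(30, Pow(-21, -1)), Mul(67, Pow(30, -1))), 34), 38) = Add(Mul(Add(Mul(30, Rational(-1, 21)), Mul(67, Rational(1, 30))), 34), 38) = Add(Mul(Add(Rational(-10, 7), Rational(67, 30)), 34), 38) = Add(Mul(Rational(169, 210), 34), 38) = Add(Rational(2873, 105), 38) = Rational(6863, 105)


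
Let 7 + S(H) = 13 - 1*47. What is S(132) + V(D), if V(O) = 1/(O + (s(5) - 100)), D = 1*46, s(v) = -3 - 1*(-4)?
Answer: -2174/53 ≈ -41.019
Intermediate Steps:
S(H) = -41 (S(H) = -7 + (13 - 1*47) = -7 + (13 - 47) = -7 - 34 = -41)
s(v) = 1 (s(v) = -3 + 4 = 1)
D = 46
V(O) = 1/(-99 + O) (V(O) = 1/(O + (1 - 100)) = 1/(O - 99) = 1/(-99 + O))
S(132) + V(D) = -41 + 1/(-99 + 46) = -41 + 1/(-53) = -41 - 1/53 = -2174/53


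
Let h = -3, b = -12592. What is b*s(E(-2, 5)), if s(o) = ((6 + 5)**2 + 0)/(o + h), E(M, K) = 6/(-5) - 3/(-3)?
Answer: 476135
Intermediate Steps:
E(M, K) = -1/5 (E(M, K) = 6*(-1/5) - 3*(-1/3) = -6/5 + 1 = -1/5)
s(o) = 121/(-3 + o) (s(o) = ((6 + 5)**2 + 0)/(o - 3) = (11**2 + 0)/(-3 + o) = (121 + 0)/(-3 + o) = 121/(-3 + o))
b*s(E(-2, 5)) = -1523632/(-3 - 1/5) = -1523632/(-16/5) = -1523632*(-5)/16 = -12592*(-605/16) = 476135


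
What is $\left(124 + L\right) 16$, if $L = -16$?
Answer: $1728$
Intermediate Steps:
$\left(124 + L\right) 16 = \left(124 - 16\right) 16 = 108 \cdot 16 = 1728$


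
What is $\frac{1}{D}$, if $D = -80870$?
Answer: $- \frac{1}{80870} \approx -1.2366 \cdot 10^{-5}$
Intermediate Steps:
$\frac{1}{D} = \frac{1}{-80870} = - \frac{1}{80870}$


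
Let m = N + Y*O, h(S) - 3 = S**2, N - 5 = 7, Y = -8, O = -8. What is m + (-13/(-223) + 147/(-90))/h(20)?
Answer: 204890783/2696070 ≈ 75.996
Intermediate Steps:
N = 12 (N = 5 + 7 = 12)
h(S) = 3 + S**2
m = 76 (m = 12 - 8*(-8) = 12 + 64 = 76)
m + (-13/(-223) + 147/(-90))/h(20) = 76 + (-13/(-223) + 147/(-90))/(3 + 20**2) = 76 + (-13*(-1/223) + 147*(-1/90))/(3 + 400) = 76 + (13/223 - 49/30)/403 = 76 - 10537/6690*1/403 = 76 - 10537/2696070 = 204890783/2696070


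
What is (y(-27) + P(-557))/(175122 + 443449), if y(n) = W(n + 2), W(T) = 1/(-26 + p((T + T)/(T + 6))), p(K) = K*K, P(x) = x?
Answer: -3835863/4259479906 ≈ -0.00090055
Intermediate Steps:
p(K) = K²
W(T) = 1/(-26 + 4*T²/(6 + T)²) (W(T) = 1/(-26 + ((T + T)/(T + 6))²) = 1/(-26 + ((2*T)/(6 + T))²) = 1/(-26 + (2*T/(6 + T))²) = 1/(-26 + 4*T²/(6 + T)²))
y(n) = (8 + n)²/(2*(-13*(8 + n)² + 2*(2 + n)²)) (y(n) = (6 + (n + 2))²/(2*(-13*(6 + (n + 2))² + 2*(n + 2)²)) = (6 + (2 + n))²/(2*(-13*(6 + (2 + n))² + 2*(2 + n)²)) = (8 + n)²/(2*(-13*(8 + n)² + 2*(2 + n)²)))
(y(-27) + P(-557))/(175122 + 443449) = ((8 - 27)²/(2*(-13*(8 - 27)² + 2*(2 - 27)²)) - 557)/(175122 + 443449) = ((½)*(-19)²/(-13*(-19)² + 2*(-25)²) - 557)/618571 = ((½)*361/(-13*361 + 2*625) - 557)*(1/618571) = ((½)*361/(-4693 + 1250) - 557)*(1/618571) = ((½)*361/(-3443) - 557)*(1/618571) = ((½)*361*(-1/3443) - 557)*(1/618571) = (-361/6886 - 557)*(1/618571) = -3835863/6886*1/618571 = -3835863/4259479906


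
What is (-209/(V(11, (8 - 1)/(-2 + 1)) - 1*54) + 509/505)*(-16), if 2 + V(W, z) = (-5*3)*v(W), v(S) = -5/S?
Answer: -22981824/273205 ≈ -84.119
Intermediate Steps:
V(W, z) = -2 + 75/W (V(W, z) = -2 + (-5*3)*(-5/W) = -2 - (-75)/W = -2 + 75/W)
(-209/(V(11, (8 - 1)/(-2 + 1)) - 1*54) + 509/505)*(-16) = (-209/((-2 + 75/11) - 1*54) + 509/505)*(-16) = (-209/((-2 + 75*(1/11)) - 54) + 509*(1/505))*(-16) = (-209/((-2 + 75/11) - 54) + 509/505)*(-16) = (-209/(53/11 - 54) + 509/505)*(-16) = (-209/(-541/11) + 509/505)*(-16) = (-209*(-11/541) + 509/505)*(-16) = (2299/541 + 509/505)*(-16) = (1436364/273205)*(-16) = -22981824/273205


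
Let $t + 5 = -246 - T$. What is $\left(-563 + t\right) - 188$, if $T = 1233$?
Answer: $-2235$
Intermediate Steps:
$t = -1484$ ($t = -5 - 1479 = -1484$)
$\left(-563 + t\right) - 188 = \left(-563 - 1484\right) - 188 = -2047 - 188 = -2235$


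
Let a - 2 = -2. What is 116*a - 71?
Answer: -71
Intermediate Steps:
a = 0 (a = 2 - 2 = 0)
116*a - 71 = 116*0 - 71 = 0 - 71 = -71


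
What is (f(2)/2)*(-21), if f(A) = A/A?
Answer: -21/2 ≈ -10.500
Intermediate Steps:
f(A) = 1
(f(2)/2)*(-21) = (1/2)*(-21) = ((½)*1)*(-21) = (½)*(-21) = -21/2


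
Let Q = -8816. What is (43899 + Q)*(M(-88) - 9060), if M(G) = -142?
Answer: -322833766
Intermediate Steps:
(43899 + Q)*(M(-88) - 9060) = (43899 - 8816)*(-142 - 9060) = 35083*(-9202) = -322833766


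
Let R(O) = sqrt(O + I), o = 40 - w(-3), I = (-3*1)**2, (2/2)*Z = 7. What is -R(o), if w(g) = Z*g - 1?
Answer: -sqrt(71) ≈ -8.4261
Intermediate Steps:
Z = 7
I = 9 (I = (-3)**2 = 9)
w(g) = -1 + 7*g (w(g) = 7*g - 1 = -1 + 7*g)
o = 62 (o = 40 - (-1 + 7*(-3)) = 40 - (-1 - 21) = 40 - 1*(-22) = 40 + 22 = 62)
R(O) = sqrt(9 + O) (R(O) = sqrt(O + 9) = sqrt(9 + O))
-R(o) = -sqrt(9 + 62) = -sqrt(71)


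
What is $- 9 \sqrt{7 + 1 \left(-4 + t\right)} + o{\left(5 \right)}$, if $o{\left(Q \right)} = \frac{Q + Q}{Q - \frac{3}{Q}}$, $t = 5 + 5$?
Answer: $\frac{25}{11} - 9 \sqrt{13} \approx -30.177$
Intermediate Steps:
$t = 10$
$o{\left(Q \right)} = \frac{2 Q}{Q - \frac{3}{Q}}$
$- 9 \sqrt{7 + 1 \left(-4 + t\right)} + o{\left(5 \right)} = - 9 \sqrt{7 + 1 \left(-4 + 10\right)} + \frac{2 \cdot 5^{2}}{-3 + 5^{2}} = - 9 \sqrt{7 + 1 \cdot 6} + 2 \cdot 25 \frac{1}{-3 + 25} = - 9 \sqrt{7 + 6} + 2 \cdot 25 \cdot \frac{1}{22} = - 9 \sqrt{13} + 2 \cdot 25 \cdot \frac{1}{22} = - 9 \sqrt{13} + \frac{25}{11} = \frac{25}{11} - 9 \sqrt{13}$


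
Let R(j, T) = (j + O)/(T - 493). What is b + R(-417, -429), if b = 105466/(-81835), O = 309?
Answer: -44200736/37725935 ≈ -1.1716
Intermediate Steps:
R(j, T) = (309 + j)/(-493 + T) (R(j, T) = (j + 309)/(T - 493) = (309 + j)/(-493 + T))
b = -105466/81835 (b = 105466*(-1/81835) = -105466/81835 ≈ -1.2888)
b + R(-417, -429) = -105466/81835 + (309 - 417)/(-493 - 429) = -105466/81835 - 108/(-922) = -105466/81835 - 1/922*(-108) = -105466/81835 + 54/461 = -44200736/37725935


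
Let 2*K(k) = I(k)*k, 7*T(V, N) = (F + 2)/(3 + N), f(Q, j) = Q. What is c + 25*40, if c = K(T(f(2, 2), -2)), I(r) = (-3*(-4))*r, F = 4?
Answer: 49216/49 ≈ 1004.4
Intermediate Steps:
T(V, N) = 6/(7*(3 + N)) (T(V, N) = ((4 + 2)/(3 + N))/7 = (6/(3 + N))/7 = 6/(7*(3 + N)))
I(r) = 12*r
K(k) = 6*k**2 (K(k) = ((12*k)*k)/2 = (12*k**2)/2 = 6*k**2)
c = 216/49 (c = 6*(6/(7*(3 - 2)))**2 = 6*((6/7)/1)**2 = 6*((6/7)*1)**2 = 6*(6/7)**2 = 6*(36/49) = 216/49 ≈ 4.4082)
c + 25*40 = 216/49 + 25*40 = 216/49 + 1000 = 49216/49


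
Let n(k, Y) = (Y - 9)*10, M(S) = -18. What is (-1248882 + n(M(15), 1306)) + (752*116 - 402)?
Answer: -1149082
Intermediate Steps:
n(k, Y) = -90 + 10*Y (n(k, Y) = (-9 + Y)*10 = -90 + 10*Y)
(-1248882 + n(M(15), 1306)) + (752*116 - 402) = (-1248882 + (-90 + 10*1306)) + (752*116 - 402) = (-1248882 + (-90 + 13060)) + (87232 - 402) = (-1248882 + 12970) + 86830 = -1235912 + 86830 = -1149082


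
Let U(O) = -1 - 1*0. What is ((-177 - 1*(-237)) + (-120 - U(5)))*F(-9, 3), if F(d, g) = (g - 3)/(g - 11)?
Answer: 0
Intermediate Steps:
U(O) = -1 (U(O) = -1 + 0 = -1)
F(d, g) = (-3 + g)/(-11 + g)
((-177 - 1*(-237)) + (-120 - U(5)))*F(-9, 3) = ((-177 - 1*(-237)) + (-120 - 1*(-1)))*((-3 + 3)/(-11 + 3)) = ((-177 + 237) + (-120 + 1))*(0/(-8)) = (60 - 119)*(-1/8*0) = -59*0 = 0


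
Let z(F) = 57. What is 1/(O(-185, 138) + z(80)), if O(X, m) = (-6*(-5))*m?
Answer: 1/4197 ≈ 0.00023827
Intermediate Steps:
O(X, m) = 30*m
1/(O(-185, 138) + z(80)) = 1/(30*138 + 57) = 1/(4140 + 57) = 1/4197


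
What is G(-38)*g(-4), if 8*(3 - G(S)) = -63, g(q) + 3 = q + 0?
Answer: -609/8 ≈ -76.125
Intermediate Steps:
g(q) = -3 + q (g(q) = -3 + (q + 0) = -3 + q)
G(S) = 87/8 (G(S) = 3 - ⅛*(-63) = 3 + 63/8 = 87/8)
G(-38)*g(-4) = 87*(-3 - 4)/8 = (87/8)*(-7) = -609/8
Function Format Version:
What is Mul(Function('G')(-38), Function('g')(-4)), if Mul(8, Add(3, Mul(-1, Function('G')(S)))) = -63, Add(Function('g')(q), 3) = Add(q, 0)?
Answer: Rational(-609, 8) ≈ -76.125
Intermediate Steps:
Function('g')(q) = Add(-3, q) (Function('g')(q) = Add(-3, Add(q, 0)) = Add(-3, q))
Function('G')(S) = Rational(87, 8) (Function('G')(S) = Add(3, Mul(Rational(-1, 8), -63)) = Add(3, Rational(63, 8)) = Rational(87, 8))
Mul(Function('G')(-38), Function('g')(-4)) = Mul(Rational(87, 8), Add(-3, -4)) = Mul(Rational(87, 8), -7) = Rational(-609, 8)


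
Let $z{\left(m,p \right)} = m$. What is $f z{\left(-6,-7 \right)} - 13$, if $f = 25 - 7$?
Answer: $-121$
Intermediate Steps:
$f = 18$
$f z{\left(-6,-7 \right)} - 13 = 18 \left(-6\right) - 13 = -108 - 13 = -121$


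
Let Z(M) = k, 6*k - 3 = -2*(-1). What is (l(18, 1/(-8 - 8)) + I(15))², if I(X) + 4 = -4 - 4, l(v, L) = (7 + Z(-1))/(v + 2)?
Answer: 1940449/14400 ≈ 134.75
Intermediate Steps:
k = ⅚ (k = ½ + (-2*(-1))/6 = ½ + (⅙)*2 = ½ + ⅓ = ⅚ ≈ 0.83333)
Z(M) = ⅚
l(v, L) = 47/(6*(2 + v)) (l(v, L) = (7 + ⅚)/(v + 2) = 47/(6*(2 + v)))
I(X) = -12 (I(X) = -4 + (-4 - 4) = -4 - 8 = -12)
(l(18, 1/(-8 - 8)) + I(15))² = (47/(6*(2 + 18)) - 12)² = ((47/6)/20 - 12)² = ((47/6)*(1/20) - 12)² = (47/120 - 12)² = (-1393/120)² = 1940449/14400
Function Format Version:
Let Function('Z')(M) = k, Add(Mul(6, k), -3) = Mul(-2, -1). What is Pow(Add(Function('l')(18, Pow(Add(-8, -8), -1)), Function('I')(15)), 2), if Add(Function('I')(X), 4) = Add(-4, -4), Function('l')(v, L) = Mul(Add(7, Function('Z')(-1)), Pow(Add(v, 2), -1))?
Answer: Rational(1940449, 14400) ≈ 134.75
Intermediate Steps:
k = Rational(5, 6) (k = Add(Rational(1, 2), Mul(Rational(1, 6), Mul(-2, -1))) = Add(Rational(1, 2), Mul(Rational(1, 6), 2)) = Add(Rational(1, 2), Rational(1, 3)) = Rational(5, 6) ≈ 0.83333)
Function('Z')(M) = Rational(5, 6)
Function('l')(v, L) = Mul(Rational(47, 6), Pow(Add(2, v), -1)) (Function('l')(v, L) = Mul(Add(7, Rational(5, 6)), Pow(Add(v, 2), -1)) = Mul(Rational(47, 6), Pow(Add(2, v), -1)))
Function('I')(X) = -12 (Function('I')(X) = Add(-4, Add(-4, -4)) = Add(-4, -8) = -12)
Pow(Add(Function('l')(18, Pow(Add(-8, -8), -1)), Function('I')(15)), 2) = Pow(Add(Mul(Rational(47, 6), Pow(Add(2, 18), -1)), -12), 2) = Pow(Add(Mul(Rational(47, 6), Pow(20, -1)), -12), 2) = Pow(Add(Mul(Rational(47, 6), Rational(1, 20)), -12), 2) = Pow(Add(Rational(47, 120), -12), 2) = Pow(Rational(-1393, 120), 2) = Rational(1940449, 14400)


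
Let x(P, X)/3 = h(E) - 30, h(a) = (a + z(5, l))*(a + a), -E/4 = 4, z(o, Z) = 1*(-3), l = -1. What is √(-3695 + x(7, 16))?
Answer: I*√1961 ≈ 44.283*I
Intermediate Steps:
z(o, Z) = -3
E = -16 (E = -4*4 = -16)
h(a) = 2*a*(-3 + a) (h(a) = (a - 3)*(a + a) = (-3 + a)*(2*a) = 2*a*(-3 + a))
x(P, X) = 1734 (x(P, X) = 3*(2*(-16)*(-3 - 16) - 30) = 3*(2*(-16)*(-19) - 30) = 3*(608 - 30) = 3*578 = 1734)
√(-3695 + x(7, 16)) = √(-3695 + 1734) = √(-1961) = I*√1961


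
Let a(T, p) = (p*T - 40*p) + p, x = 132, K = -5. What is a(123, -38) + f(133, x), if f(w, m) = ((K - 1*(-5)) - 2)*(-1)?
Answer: -3190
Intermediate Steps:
a(T, p) = -39*p + T*p (a(T, p) = (T*p - 40*p) + p = (-40*p + T*p) + p = -39*p + T*p)
f(w, m) = 2 (f(w, m) = ((-5 - 1*(-5)) - 2)*(-1) = ((-5 + 5) - 2)*(-1) = (0 - 2)*(-1) = -2*(-1) = 2)
a(123, -38) + f(133, x) = -38*(-39 + 123) + 2 = -38*84 + 2 = -3192 + 2 = -3190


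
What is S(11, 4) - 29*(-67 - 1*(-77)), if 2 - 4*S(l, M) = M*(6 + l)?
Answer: -613/2 ≈ -306.50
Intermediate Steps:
S(l, M) = ½ - M*(6 + l)/4
S(11, 4) - 29*(-67 - 1*(-77)) = (½ - 3/2*4 - ¼*4*11) - 29*(-67 - 1*(-77)) = (½ - 6 - 11) - 29*(-67 + 77) = -33/2 - 29*10 = -33/2 - 290 = -613/2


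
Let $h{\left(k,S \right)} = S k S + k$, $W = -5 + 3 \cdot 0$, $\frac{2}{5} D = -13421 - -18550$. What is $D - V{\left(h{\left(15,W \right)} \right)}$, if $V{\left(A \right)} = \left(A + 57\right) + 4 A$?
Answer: $\frac{21631}{2} \approx 10816.0$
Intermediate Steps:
$D = \frac{25645}{2}$ ($D = \frac{5 \left(-13421 - -18550\right)}{2} = \frac{5 \left(-13421 + 18550\right)}{2} = \frac{5}{2} \cdot 5129 = \frac{25645}{2} \approx 12823.0$)
$W = -5$ ($W = -5 + 0 = -5$)
$h{\left(k,S \right)} = k + k S^{2}$ ($h{\left(k,S \right)} = k S^{2} + k = k + k S^{2}$)
$V{\left(A \right)} = 57 + 5 A$ ($V{\left(A \right)} = \left(57 + A\right) + 4 A = 57 + 5 A$)
$D - V{\left(h{\left(15,W \right)} \right)} = \frac{25645}{2} - \left(57 + 5 \cdot 15 \left(1 + \left(-5\right)^{2}\right)\right) = \frac{25645}{2} - \left(57 + 5 \cdot 15 \left(1 + 25\right)\right) = \frac{25645}{2} - \left(57 + 5 \cdot 15 \cdot 26\right) = \frac{25645}{2} - \left(57 + 5 \cdot 390\right) = \frac{25645}{2} - \left(57 + 1950\right) = \frac{25645}{2} - 2007 = \frac{21631}{2}$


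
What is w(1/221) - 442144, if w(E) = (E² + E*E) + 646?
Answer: -21563203816/48841 ≈ -4.4150e+5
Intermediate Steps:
w(E) = 646 + 2*E² (w(E) = (E² + E²) + 646 = 2*E² + 646 = 646 + 2*E²)
w(1/221) - 442144 = (646 + 2*(1/221)²) - 442144 = (646 + 2*(1/48841)) - 442144 = (646 + 2/48841) - 442144 = 31551288/48841 - 442144 = -21563203816/48841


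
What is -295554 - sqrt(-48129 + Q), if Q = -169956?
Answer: -295554 - I*sqrt(218085) ≈ -2.9555e+5 - 467.0*I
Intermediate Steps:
-295554 - sqrt(-48129 + Q) = -295554 - sqrt(-48129 - 169956) = -295554 - sqrt(-218085) = -295554 - I*sqrt(218085)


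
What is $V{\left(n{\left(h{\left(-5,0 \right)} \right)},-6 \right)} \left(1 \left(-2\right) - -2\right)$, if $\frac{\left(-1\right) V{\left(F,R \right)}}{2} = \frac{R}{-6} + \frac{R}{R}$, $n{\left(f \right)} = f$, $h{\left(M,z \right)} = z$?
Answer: $0$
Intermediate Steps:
$V{\left(F,R \right)} = -2 + \frac{R}{3}$ ($V{\left(F,R \right)} = - 2 \left(\frac{R}{-6} + \frac{R}{R}\right) = - 2 \left(R \left(- \frac{1}{6}\right) + 1\right) = - 2 \left(- \frac{R}{6} + 1\right) = - 2 \left(1 - \frac{R}{6}\right) = -2 + \frac{R}{3}$)
$V{\left(n{\left(h{\left(-5,0 \right)} \right)},-6 \right)} \left(1 \left(-2\right) - -2\right) = \left(-2 + \frac{1}{3} \left(-6\right)\right) \left(1 \left(-2\right) - -2\right) = \left(-2 - 2\right) \left(-2 + 2\right) = \left(-4\right) 0 = 0$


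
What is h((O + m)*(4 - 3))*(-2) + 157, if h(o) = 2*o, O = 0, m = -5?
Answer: 177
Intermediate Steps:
h((O + m)*(4 - 3))*(-2) + 157 = (2*((0 - 5)*(4 - 3)))*(-2) + 157 = (2*(-5*1))*(-2) + 157 = (2*(-5))*(-2) + 157 = -10*(-2) + 157 = 20 + 157 = 177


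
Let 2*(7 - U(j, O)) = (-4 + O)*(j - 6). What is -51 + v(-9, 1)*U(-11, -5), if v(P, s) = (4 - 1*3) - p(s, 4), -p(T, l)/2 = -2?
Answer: 315/2 ≈ 157.50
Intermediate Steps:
p(T, l) = 4 (p(T, l) = -2*(-2) = 4)
U(j, O) = 7 - (-6 + j)*(-4 + O)/2 (U(j, O) = 7 - (-4 + O)*(j - 6)/2 = 7 - (-4 + O)*(-6 + j)/2 = 7 - (-6 + j)*(-4 + O)/2)
v(P, s) = -3 (v(P, s) = (4 - 1*3) - 1*4 = (4 - 3) - 4 = 1 - 4 = -3)
-51 + v(-9, 1)*U(-11, -5) = -51 - 3*(-5 + 2*(-11) + 3*(-5) - ½*(-5)*(-11)) = -51 - 3*(-5 - 22 - 15 - 55/2) = -51 - 3*(-139/2) = -51 + 417/2 = 315/2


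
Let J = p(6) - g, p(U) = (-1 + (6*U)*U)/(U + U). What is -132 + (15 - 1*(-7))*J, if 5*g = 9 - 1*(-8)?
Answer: 5621/30 ≈ 187.37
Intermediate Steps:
g = 17/5 (g = (9 - 1*(-8))/5 = (9 + 8)/5 = (⅕)*17 = 17/5 ≈ 3.4000)
p(U) = (-1 + 6*U²)/(2*U) (p(U) = (-1 + 6*U²)/((2*U)) = (-1 + 6*U²)*(1/(2*U)) = (-1 + 6*U²)/(2*U))
J = 871/60 (J = (3*6 - ½/6) - 1*17/5 = (18 - ½*⅙) - 17/5 = (18 - 1/12) - 17/5 = 215/12 - 17/5 = 871/60 ≈ 14.517)
-132 + (15 - 1*(-7))*J = -132 + (15 - 1*(-7))*(871/60) = -132 + (15 + 7)*(871/60) = -132 + 22*(871/60) = -132 + 9581/30 = 5621/30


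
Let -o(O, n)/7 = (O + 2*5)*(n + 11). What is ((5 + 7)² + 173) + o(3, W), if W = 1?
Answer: -775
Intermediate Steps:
o(O, n) = -7*(10 + O)*(11 + n) (o(O, n) = -7*(O + 2*5)*(n + 11) = -7*(O + 10)*(11 + n) = -7*(10 + O)*(11 + n))
((5 + 7)² + 173) + o(3, W) = ((5 + 7)² + 173) + (-770 - 77*3 - 70*1 - 7*3*1) = (12² + 173) + (-770 - 231 - 70 - 21) = (144 + 173) - 1092 = 317 - 1092 = -775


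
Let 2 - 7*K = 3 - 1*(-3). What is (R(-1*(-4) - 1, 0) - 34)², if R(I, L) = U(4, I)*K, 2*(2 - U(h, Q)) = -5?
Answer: 65536/49 ≈ 1337.5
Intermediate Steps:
U(h, Q) = 9/2 (U(h, Q) = 2 - ½*(-5) = 2 + 5/2 = 9/2)
K = -4/7 (K = 2/7 - (3 - 1*(-3))/7 = 2/7 - (3 + 3)/7 = 2/7 - ⅐*6 = 2/7 - 6/7 = -4/7 ≈ -0.57143)
R(I, L) = -18/7 (R(I, L) = (9/2)*(-4/7) = -18/7)
(R(-1*(-4) - 1, 0) - 34)² = (-18/7 - 34)² = (-256/7)² = 65536/49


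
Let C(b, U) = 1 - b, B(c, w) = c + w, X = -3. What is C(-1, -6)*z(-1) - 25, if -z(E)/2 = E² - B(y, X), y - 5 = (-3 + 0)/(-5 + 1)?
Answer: -18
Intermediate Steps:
y = 23/4 (y = 5 + (-3 + 0)/(-5 + 1) = 5 - 3/(-4) = 5 - 3*(-¼) = 5 + ¾ = 23/4 ≈ 5.7500)
z(E) = 11/2 - 2*E² (z(E) = -2*(E² - (23/4 - 3)) = -2*(E² - 1*11/4) = -2*(E² - 11/4) = -2*(-11/4 + E²) = 11/2 - 2*E²)
C(-1, -6)*z(-1) - 25 = (1 - 1*(-1))*(11/2 - 2*(-1)²) - 25 = (1 + 1)*(11/2 - 2*1) - 25 = 2*(11/2 - 2) - 25 = 2*(7/2) - 25 = 7 - 25 = -18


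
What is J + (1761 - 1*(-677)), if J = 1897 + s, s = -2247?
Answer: 2088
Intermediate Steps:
J = -350 (J = 1897 - 2247 = -350)
J + (1761 - 1*(-677)) = -350 + (1761 - 1*(-677)) = -350 + (1761 + 677) = -350 + 2438 = 2088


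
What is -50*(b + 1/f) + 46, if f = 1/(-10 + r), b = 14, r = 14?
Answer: -854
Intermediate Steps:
f = ¼ (f = 1/(-10 + 14) = 1/4 = ¼ ≈ 0.25000)
-50*(b + 1/f) + 46 = -50*(14 + 1/(¼)) + 46 = -50*(14 + 4) + 46 = -50*18 + 46 = -900 + 46 = -854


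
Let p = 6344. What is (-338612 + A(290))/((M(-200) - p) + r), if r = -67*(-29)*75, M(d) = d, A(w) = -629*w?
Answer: -521022/139181 ≈ -3.7435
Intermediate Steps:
r = 145725 (r = 1943*75 = 145725)
(-338612 + A(290))/((M(-200) - p) + r) = (-338612 - 629*290)/((-200 - 1*6344) + 145725) = (-338612 - 182410)/((-200 - 6344) + 145725) = -521022/(-6544 + 145725) = -521022/139181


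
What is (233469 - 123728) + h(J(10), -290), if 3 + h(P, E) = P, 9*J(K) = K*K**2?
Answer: 988642/9 ≈ 1.0985e+5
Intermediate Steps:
J(K) = K**3/9 (J(K) = (K*K**2)/9 = K**3/9)
h(P, E) = -3 + P
(233469 - 123728) + h(J(10), -290) = (233469 - 123728) + (-3 + (1/9)*10**3) = 109741 + (-3 + (1/9)*1000) = 109741 + (-3 + 1000/9) = 109741 + 973/9 = 988642/9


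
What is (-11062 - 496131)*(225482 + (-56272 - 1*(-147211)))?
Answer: -160486516253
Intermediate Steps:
(-11062 - 496131)*(225482 + (-56272 - 1*(-147211))) = -507193*(225482 + (-56272 + 147211)) = -507193*(225482 + 90939) = -507193*316421 = -160486516253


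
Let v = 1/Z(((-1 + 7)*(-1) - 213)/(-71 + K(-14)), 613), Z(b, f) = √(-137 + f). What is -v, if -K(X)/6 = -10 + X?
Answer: -√119/238 ≈ -0.045835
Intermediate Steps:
K(X) = 60 - 6*X (K(X) = -6*(-10 + X) = 60 - 6*X)
v = √119/238 (v = 1/(√(-137 + 613)) = 1/(√476) = 1/(2*√119) = √119/238 ≈ 0.045835)
-v = -√119/238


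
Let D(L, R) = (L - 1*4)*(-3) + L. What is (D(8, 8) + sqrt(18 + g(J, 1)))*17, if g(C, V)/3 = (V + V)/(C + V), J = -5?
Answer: -68 + 17*sqrt(66)/2 ≈ 1.0543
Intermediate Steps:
D(L, R) = 12 - 2*L (D(L, R) = (L - 4)*(-3) + L = (-4 + L)*(-3) + L = (12 - 3*L) + L = 12 - 2*L)
g(C, V) = 6*V/(C + V) (g(C, V) = 3*((V + V)/(C + V)) = 3*((2*V)/(C + V)) = 3*(2*V/(C + V)) = 6*V/(C + V))
(D(8, 8) + sqrt(18 + g(J, 1)))*17 = ((12 - 2*8) + sqrt(18 + 6*1/(-5 + 1)))*17 = ((12 - 16) + sqrt(18 + 6*1/(-4)))*17 = (-4 + sqrt(18 + 6*1*(-1/4)))*17 = (-4 + sqrt(18 - 3/2))*17 = (-4 + sqrt(33/2))*17 = (-4 + sqrt(66)/2)*17 = -68 + 17*sqrt(66)/2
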